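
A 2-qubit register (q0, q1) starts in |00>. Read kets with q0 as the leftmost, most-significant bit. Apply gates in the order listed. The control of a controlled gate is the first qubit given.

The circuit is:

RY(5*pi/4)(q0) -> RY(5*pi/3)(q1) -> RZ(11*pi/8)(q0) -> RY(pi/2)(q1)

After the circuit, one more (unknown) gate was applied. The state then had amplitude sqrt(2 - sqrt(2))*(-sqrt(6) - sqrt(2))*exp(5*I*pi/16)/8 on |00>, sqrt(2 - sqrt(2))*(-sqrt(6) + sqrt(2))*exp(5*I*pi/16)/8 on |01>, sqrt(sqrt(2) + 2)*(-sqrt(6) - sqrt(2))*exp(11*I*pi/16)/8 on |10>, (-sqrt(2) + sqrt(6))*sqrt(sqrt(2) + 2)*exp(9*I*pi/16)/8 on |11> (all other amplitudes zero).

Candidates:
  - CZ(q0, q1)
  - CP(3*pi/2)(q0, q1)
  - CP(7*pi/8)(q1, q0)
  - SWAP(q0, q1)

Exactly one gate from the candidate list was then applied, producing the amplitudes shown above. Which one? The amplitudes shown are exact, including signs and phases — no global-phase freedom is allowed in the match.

It was CP(7*pi/8)(q1, q0) that produced the state shown.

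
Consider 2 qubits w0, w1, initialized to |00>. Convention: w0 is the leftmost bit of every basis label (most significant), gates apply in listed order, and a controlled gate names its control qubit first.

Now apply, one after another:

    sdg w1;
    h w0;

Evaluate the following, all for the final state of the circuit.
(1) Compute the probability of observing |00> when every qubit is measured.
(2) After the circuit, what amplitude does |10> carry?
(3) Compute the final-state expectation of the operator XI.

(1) A full measurement returns |00> with probability 1/2.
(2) |10> carries amplitude sqrt(2)/2 in the final state.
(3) In the final state, XI has expectation 1.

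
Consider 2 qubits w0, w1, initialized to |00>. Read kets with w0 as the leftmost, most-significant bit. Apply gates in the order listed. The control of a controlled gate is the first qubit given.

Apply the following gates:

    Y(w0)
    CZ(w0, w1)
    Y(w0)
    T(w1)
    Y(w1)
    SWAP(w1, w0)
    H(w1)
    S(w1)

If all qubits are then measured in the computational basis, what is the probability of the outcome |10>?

Outcome |10> occurs with probability 1/2.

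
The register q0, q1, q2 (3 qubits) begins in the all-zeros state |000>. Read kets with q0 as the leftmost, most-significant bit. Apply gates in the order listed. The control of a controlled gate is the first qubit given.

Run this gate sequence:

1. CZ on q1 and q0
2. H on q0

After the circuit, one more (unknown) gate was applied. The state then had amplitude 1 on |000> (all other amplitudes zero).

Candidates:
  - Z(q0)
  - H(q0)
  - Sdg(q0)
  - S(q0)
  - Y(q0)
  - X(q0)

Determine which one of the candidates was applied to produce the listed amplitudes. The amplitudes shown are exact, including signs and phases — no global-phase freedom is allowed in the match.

The applied gate was H(q0).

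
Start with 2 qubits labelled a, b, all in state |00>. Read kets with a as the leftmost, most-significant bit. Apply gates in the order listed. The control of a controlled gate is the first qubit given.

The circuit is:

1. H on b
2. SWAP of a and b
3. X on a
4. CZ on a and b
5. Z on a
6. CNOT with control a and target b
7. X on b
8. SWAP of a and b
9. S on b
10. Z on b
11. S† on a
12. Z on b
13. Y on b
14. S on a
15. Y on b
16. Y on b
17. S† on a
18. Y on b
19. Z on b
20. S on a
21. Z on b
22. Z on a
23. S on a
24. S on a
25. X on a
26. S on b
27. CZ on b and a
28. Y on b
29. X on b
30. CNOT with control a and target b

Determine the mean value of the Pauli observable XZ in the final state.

In the final state, XZ has expectation 1. Key observation: gates 12-19 undo each other exactly, leaving only the rest of the circuit to track.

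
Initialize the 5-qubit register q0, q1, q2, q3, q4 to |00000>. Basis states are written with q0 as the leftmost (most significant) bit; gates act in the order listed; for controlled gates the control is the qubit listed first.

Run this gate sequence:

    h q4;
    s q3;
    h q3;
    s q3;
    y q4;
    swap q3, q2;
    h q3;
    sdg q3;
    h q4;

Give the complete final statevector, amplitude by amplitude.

The resulting statevector has amplitude -I/2 on |00001>, -1/2 on |00011>, 1/2 on |00101>, -I/2 on |00111>, and 0 on every other basis state.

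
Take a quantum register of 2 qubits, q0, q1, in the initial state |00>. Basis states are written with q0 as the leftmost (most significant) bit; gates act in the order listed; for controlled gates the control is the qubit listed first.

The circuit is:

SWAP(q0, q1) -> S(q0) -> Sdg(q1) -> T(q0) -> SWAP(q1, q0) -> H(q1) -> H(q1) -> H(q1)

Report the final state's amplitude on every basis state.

The final amplitudes are sqrt(2)/2 on |00>, sqrt(2)/2 on |01>, 0 on |10>, 0 on |11>.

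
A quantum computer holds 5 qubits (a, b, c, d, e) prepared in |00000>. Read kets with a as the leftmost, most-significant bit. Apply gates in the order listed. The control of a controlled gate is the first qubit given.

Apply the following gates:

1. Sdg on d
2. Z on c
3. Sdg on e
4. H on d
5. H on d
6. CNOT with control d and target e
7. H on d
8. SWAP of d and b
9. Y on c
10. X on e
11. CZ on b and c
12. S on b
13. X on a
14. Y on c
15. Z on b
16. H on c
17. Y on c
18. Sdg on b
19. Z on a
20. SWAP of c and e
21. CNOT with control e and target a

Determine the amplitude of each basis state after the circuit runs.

The final amplitudes are -I/2 on |00101>, -I/2 on |01101>, I/2 on |10100>, I/2 on |11100>, and 0 on every other basis state.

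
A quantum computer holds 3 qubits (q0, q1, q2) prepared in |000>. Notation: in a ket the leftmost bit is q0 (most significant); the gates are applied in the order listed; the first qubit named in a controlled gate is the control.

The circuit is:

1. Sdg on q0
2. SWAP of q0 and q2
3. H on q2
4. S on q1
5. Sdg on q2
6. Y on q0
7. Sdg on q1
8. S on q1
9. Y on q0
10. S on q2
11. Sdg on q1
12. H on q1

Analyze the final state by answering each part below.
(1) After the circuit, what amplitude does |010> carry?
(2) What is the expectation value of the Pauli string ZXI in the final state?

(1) |010> carries amplitude 1/2 in the final state.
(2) The observable ZXI averages to 1.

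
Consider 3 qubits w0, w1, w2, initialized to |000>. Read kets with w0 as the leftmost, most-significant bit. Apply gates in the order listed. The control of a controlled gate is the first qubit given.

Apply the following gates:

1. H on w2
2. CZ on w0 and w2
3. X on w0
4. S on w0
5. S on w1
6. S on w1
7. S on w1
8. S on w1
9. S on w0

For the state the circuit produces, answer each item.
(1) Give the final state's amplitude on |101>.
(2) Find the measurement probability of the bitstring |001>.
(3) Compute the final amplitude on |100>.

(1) The amplitude on |101> is -sqrt(2)/2.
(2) A full measurement returns |001> with probability 0.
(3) |100> carries amplitude -sqrt(2)/2 in the final state.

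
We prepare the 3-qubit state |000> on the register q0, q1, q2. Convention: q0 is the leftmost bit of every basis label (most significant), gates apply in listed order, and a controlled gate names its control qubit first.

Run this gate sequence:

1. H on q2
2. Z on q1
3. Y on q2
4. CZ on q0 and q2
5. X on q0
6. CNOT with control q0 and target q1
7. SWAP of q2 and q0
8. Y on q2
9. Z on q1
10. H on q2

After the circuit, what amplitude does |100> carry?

|100> carries amplitude 0 in the final state.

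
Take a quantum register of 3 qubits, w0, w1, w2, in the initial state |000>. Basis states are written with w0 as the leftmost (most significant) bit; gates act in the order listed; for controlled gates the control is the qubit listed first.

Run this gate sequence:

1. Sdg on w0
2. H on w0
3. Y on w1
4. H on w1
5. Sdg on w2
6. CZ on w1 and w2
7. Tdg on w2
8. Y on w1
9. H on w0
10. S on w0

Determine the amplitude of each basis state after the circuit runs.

The final amplitudes are -sqrt(2)/2 on |000>, -sqrt(2)/2 on |010>, and 0 on every other basis state.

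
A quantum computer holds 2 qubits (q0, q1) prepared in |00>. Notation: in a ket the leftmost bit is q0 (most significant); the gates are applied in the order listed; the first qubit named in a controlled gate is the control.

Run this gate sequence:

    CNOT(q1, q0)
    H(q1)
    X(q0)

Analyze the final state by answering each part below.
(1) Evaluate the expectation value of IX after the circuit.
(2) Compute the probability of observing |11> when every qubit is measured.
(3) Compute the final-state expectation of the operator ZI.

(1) The expectation value of IX is 1.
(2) Outcome |11> occurs with probability 1/2.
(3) In the final state, ZI has expectation -1.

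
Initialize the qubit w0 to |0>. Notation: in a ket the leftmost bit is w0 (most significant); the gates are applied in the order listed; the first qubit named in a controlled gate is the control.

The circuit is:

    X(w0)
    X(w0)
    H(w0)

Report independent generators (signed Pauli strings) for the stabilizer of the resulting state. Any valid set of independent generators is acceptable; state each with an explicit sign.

The stabilizer group can be generated by +X, among other valid generating sets.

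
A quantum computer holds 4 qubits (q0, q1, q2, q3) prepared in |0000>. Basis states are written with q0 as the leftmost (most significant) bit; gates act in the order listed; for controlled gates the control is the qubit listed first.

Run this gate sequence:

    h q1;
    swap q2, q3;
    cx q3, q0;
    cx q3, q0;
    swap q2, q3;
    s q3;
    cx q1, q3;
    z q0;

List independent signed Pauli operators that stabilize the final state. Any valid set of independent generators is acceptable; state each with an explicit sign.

One valid set of independent stabilizer generators is +IXIX, +ZIII, +IZIZ, +IIZI (any independent generating set of the same group is equally correct). Key observation: gates 2-5 undo each other exactly, leaving only the rest of the circuit to track.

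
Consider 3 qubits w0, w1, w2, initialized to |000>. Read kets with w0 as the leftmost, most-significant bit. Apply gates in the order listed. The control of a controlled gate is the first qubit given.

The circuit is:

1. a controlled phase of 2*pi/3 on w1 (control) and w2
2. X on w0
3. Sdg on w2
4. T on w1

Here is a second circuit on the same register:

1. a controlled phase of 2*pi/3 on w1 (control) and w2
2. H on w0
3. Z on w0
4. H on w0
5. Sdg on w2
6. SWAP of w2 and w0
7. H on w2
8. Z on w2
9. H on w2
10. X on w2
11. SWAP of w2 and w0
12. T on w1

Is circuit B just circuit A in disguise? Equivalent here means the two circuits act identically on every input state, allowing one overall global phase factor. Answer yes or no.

Yes, they are equivalent — the unitaries differ by at most a global phase.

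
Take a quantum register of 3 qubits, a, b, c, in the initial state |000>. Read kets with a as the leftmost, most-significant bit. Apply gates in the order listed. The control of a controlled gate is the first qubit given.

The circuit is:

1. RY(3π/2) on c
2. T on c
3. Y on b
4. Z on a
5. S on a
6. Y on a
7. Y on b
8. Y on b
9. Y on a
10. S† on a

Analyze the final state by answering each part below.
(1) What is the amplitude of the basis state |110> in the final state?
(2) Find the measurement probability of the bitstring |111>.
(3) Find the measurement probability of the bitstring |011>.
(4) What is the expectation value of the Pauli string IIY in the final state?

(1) |110> carries amplitude 0 in the final state. Key observation: the block from step 5 through step 10 cancels to the identity and can be dropped.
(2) A full measurement returns |111> with probability 0.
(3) The probability of measuring |011> is 1/2.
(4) The expectation value of IIY is -sqrt(2)/2.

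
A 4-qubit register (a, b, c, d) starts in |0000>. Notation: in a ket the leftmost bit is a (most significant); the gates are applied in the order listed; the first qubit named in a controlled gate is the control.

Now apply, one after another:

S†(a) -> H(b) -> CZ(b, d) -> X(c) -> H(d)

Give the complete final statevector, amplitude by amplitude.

The resulting statevector has amplitude 1/2 on |0010>, 1/2 on |0011>, 1/2 on |0110>, 1/2 on |0111>, and 0 on every other basis state.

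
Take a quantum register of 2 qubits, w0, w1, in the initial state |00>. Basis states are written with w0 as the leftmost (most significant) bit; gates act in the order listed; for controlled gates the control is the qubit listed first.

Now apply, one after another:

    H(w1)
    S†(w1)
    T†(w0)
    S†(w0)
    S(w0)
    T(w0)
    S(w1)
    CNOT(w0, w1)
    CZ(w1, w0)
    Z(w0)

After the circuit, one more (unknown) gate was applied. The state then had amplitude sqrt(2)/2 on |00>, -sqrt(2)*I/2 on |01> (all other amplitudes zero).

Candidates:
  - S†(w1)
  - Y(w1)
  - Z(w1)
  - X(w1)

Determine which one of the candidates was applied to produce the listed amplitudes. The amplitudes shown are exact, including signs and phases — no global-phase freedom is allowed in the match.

The unique candidate consistent with the amplitudes is S†(w1). Key observation: the block from step 2 through step 7 cancels to the identity and can be dropped.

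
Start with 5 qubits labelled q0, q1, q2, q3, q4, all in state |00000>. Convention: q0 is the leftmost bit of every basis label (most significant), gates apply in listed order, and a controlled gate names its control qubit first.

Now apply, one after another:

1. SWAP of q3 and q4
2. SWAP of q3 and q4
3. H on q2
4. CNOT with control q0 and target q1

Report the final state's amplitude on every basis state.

The final amplitudes are sqrt(2)/2 on |00000>, sqrt(2)/2 on |00100>, and 0 on every other basis state. Key observation: steps 1-2 multiply out to the identity, so the circuit reduces to the remaining gates.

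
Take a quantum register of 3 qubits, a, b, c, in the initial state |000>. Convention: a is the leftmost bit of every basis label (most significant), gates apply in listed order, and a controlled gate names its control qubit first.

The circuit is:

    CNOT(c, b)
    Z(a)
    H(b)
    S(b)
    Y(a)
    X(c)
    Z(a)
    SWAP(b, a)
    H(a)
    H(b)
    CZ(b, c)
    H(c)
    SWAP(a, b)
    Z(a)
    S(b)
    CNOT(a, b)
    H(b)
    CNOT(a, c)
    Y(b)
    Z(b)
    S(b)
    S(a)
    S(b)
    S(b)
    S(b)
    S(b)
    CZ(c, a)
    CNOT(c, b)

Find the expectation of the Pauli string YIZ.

The observable YIZ averages to 1. Key observation: the block from step 23 through step 26 cancels to the identity and can be dropped.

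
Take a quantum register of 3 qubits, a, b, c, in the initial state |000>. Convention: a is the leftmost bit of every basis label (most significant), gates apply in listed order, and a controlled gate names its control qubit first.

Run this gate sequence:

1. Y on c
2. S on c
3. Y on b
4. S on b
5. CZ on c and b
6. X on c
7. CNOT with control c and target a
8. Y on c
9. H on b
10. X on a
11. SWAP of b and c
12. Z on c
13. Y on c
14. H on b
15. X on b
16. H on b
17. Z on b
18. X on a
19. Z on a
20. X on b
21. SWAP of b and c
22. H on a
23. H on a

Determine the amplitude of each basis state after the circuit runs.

The final amplitudes are -sqrt(2)/2 on |000>, sqrt(2)/2 on |010>, and 0 on every other basis state. Key observation: steps 14-17 multiply out to the identity, so the circuit reduces to the remaining gates.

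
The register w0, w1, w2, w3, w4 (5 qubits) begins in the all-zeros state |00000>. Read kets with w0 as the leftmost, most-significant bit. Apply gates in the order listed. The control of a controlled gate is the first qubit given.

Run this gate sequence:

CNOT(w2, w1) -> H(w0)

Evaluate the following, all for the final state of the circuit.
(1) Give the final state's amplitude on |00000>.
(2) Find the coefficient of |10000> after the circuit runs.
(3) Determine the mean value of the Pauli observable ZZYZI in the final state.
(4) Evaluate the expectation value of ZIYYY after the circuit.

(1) |00000> carries amplitude sqrt(2)/2 in the final state.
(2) The amplitude on |10000> is sqrt(2)/2.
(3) The observable ZZYZI averages to 0.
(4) In the final state, ZIYYY has expectation 0.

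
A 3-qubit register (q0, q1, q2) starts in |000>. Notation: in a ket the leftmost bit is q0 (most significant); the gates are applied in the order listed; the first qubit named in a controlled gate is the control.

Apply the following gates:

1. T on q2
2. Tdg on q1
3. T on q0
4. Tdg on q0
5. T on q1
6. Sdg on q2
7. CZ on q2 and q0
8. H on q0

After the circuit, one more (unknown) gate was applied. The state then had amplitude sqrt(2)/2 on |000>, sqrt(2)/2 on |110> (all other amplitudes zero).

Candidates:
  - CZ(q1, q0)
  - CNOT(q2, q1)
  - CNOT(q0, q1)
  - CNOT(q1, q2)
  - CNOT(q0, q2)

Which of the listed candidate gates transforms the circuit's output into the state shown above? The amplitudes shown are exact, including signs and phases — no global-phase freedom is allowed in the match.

It was CNOT(q0, q1) that produced the state shown. Key observation: steps 2-5 multiply out to the identity, so the circuit reduces to the remaining gates.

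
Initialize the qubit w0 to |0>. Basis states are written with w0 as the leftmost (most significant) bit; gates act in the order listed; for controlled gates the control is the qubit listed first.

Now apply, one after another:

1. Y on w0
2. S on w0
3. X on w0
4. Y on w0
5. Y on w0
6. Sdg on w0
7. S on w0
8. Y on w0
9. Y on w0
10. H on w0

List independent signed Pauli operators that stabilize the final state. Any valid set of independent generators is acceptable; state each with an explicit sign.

The stabilizer group can be generated by +X, among other valid generating sets.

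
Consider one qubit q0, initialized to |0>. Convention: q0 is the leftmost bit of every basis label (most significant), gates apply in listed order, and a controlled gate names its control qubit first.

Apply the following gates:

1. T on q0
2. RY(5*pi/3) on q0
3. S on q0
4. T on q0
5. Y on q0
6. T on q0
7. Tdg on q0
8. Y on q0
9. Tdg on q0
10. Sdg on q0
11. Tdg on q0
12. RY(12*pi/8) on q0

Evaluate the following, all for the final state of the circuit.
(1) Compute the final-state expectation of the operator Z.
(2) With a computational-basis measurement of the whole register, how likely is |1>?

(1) The observable Z averages to -sqrt(6)/4. Key observation: gates 3-10 undo each other exactly, leaving only the rest of the circuit to track.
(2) The probability of measuring |1> is sqrt(6)/8 + 1/2.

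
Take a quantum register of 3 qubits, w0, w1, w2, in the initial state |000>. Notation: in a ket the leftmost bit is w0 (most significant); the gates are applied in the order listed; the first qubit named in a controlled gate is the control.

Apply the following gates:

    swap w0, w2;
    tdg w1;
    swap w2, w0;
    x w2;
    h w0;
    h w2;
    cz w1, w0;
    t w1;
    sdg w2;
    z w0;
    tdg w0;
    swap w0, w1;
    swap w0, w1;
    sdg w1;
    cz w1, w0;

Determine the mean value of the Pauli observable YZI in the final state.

In the final state, YZI has expectation sqrt(2)/2.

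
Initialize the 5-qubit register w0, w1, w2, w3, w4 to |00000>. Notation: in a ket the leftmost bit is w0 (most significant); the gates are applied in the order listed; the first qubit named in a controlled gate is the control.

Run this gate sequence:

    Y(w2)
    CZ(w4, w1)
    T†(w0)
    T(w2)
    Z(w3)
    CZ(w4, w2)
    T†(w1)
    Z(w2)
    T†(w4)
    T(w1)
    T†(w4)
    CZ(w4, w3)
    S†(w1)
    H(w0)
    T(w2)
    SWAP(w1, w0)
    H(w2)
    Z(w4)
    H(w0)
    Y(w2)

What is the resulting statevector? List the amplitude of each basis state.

The final amplitudes are sqrt(2)*I/4 on |00000>, sqrt(2)*I/4 on |00100>, sqrt(2)*I/4 on |01000>, sqrt(2)*I/4 on |01100>, sqrt(2)*I/4 on |10000>, sqrt(2)*I/4 on |10100>, sqrt(2)*I/4 on |11000>, sqrt(2)*I/4 on |11100>, and 0 on every other basis state.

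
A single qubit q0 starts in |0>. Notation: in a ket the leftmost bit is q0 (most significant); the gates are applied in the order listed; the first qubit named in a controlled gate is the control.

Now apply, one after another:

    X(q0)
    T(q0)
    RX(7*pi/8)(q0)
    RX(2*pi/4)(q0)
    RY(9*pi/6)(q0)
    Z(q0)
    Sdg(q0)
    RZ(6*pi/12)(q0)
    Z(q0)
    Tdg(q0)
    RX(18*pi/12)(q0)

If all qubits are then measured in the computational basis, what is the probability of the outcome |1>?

Outcome |1> occurs with probability -sqrt(2*sqrt(2) + 4)/8 + sqrt(4 - 2*sqrt(2))/8 + 1/2.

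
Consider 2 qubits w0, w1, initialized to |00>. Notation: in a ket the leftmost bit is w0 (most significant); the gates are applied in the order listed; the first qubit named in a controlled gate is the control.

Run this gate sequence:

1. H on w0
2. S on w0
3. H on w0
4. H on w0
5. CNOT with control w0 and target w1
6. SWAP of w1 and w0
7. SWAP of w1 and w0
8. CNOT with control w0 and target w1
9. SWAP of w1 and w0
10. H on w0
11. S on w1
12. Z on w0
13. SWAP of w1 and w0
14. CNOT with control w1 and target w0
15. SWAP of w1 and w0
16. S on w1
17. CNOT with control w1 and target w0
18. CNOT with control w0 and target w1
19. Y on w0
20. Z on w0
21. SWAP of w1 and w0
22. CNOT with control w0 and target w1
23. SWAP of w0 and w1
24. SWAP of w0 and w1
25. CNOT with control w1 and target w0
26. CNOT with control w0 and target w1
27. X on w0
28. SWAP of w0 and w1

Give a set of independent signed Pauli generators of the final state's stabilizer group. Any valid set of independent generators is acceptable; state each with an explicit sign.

One valid set of independent stabilizer generators is -YZ, -ZY (any independent generating set of the same group is equally correct). Key observation: steps 6-7 multiply out to the identity, so the circuit reduces to the remaining gates.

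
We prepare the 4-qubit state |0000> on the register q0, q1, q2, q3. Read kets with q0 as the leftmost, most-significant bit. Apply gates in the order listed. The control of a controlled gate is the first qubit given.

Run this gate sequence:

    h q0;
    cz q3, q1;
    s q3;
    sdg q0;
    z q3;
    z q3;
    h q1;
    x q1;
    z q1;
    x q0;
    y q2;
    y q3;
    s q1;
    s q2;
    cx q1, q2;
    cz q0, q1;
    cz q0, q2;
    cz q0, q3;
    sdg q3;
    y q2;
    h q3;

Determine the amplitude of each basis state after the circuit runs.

The final amplitudes are sqrt(2)/4 on |0000>, -sqrt(2)/4 on |0001>, 0 on |0010>, 0 on |0011>, 0 on |0100>, 0 on |0101>, sqrt(2)*I/4 on |0110>, -sqrt(2)*I/4 on |0111>, sqrt(2)*I/4 on |1000>, -sqrt(2)*I/4 on |1001>, 0 on |1010>, 0 on |1011>, 0 on |1100>, 0 on |1101>, -sqrt(2)/4 on |1110>, sqrt(2)/4 on |1111>.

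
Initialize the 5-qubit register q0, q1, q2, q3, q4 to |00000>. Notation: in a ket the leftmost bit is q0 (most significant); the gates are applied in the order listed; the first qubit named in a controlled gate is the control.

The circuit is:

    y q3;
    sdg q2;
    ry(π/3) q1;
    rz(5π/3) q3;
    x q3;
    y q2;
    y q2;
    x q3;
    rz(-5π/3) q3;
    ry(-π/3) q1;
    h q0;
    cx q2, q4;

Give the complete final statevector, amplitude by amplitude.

The resulting statevector has amplitude sqrt(2)*I/2 on |00010>, sqrt(2)*I/2 on |10010>, and 0 on every other basis state. Key observation: steps 3-10 multiply out to the identity, so the circuit reduces to the remaining gates.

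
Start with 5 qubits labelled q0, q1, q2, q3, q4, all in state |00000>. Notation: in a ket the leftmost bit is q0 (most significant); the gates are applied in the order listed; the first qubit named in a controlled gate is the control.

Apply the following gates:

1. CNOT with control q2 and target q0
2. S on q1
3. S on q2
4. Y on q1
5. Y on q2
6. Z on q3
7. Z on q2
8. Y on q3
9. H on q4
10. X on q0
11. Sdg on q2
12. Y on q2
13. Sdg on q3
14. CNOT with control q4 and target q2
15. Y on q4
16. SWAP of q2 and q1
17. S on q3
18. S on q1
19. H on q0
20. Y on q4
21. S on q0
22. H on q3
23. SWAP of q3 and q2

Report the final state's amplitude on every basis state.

The resulting statevector has amplitude -sqrt(2)*I/4 on |00010>, sqrt(2)*I/4 on |00110>, sqrt(2)/4 on |01011>, -sqrt(2)/4 on |01111>, -sqrt(2)/4 on |10010>, sqrt(2)/4 on |10110>, -sqrt(2)*I/4 on |11011>, sqrt(2)*I/4 on |11111>, and 0 on every other basis state.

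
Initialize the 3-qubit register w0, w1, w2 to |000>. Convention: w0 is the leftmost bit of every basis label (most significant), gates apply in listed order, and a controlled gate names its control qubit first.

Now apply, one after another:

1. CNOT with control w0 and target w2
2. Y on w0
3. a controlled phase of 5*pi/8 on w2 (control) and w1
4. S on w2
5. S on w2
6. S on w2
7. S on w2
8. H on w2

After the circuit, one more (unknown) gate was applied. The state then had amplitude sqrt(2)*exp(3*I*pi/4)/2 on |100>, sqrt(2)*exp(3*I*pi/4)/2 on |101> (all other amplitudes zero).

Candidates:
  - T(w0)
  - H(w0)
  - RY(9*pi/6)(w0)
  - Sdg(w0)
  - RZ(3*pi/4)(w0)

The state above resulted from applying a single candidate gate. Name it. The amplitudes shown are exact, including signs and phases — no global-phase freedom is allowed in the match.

The applied gate was T(w0).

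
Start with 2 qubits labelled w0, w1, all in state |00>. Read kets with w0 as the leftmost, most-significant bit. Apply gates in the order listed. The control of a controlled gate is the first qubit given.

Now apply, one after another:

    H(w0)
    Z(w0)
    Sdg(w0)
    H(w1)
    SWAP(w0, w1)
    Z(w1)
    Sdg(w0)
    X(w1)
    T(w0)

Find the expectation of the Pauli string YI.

The expectation value of YI is -sqrt(2)/2.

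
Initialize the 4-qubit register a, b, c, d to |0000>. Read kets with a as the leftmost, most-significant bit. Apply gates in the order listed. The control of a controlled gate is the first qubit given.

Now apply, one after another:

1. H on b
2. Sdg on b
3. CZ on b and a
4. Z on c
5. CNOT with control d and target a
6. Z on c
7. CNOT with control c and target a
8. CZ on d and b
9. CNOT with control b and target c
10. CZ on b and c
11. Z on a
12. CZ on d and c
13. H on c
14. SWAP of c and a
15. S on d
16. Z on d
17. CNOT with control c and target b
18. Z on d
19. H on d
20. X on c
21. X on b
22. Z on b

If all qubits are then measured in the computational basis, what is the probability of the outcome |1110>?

A full measurement returns |1110> with probability 1/8.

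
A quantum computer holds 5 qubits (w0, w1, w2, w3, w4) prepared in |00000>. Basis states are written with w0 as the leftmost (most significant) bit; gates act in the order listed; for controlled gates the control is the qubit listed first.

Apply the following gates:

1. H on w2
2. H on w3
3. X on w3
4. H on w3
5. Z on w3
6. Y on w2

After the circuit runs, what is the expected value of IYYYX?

The observable IYYYX averages to 0.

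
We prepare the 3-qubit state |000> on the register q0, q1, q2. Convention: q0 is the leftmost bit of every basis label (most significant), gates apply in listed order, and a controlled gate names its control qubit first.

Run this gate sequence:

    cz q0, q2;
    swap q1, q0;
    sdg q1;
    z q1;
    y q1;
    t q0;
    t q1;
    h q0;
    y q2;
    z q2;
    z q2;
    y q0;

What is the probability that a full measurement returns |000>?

A full measurement returns |000> with probability 0.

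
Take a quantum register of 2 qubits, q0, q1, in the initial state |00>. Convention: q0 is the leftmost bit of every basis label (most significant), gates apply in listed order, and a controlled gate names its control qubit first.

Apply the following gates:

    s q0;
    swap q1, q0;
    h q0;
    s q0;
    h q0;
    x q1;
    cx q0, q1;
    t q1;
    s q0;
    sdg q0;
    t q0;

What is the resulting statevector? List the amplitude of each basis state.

The resulting statevector has amplitude 0 on |00>, (1 + I)*exp(I*pi/4)/2 on |01>, sqrt(2)/2 on |10>, 0 on |11>. Key observation: steps 9-10 multiply out to the identity, so the circuit reduces to the remaining gates.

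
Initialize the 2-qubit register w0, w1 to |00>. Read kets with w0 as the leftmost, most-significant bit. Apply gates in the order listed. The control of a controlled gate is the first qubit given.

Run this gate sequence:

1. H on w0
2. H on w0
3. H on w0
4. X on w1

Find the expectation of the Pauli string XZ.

The observable XZ averages to -1.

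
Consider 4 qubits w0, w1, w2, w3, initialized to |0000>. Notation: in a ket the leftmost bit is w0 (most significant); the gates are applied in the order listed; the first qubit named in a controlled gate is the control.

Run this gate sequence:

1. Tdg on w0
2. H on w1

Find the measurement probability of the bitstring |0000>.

Outcome |0000> occurs with probability 1/2.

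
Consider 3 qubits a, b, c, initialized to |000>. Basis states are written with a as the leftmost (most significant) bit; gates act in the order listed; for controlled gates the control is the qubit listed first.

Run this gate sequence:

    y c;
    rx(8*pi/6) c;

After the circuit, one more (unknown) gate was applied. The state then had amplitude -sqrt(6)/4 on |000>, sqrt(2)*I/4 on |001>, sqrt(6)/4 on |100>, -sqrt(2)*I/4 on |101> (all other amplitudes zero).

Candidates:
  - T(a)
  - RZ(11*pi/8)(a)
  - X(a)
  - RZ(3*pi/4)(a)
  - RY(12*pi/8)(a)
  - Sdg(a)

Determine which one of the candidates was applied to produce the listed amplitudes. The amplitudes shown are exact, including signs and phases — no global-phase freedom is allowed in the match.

It was RY(12*pi/8)(a) that produced the state shown.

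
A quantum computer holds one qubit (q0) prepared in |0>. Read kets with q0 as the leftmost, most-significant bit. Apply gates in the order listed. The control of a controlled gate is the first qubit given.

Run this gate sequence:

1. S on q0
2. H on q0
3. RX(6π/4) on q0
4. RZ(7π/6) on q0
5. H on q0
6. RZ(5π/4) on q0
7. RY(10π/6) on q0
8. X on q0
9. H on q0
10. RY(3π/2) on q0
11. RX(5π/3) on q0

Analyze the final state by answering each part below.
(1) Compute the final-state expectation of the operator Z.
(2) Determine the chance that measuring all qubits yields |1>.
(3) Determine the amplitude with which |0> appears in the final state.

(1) In the final state, Z has expectation sqrt(3)*(sqrt(2) + 2)/16.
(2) The probability of measuring |1> is -sqrt(3)/16 - sqrt(6)/32 + 1/2.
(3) The amplitude on |0> is -sqrt(6)*I*exp(-I*pi/24)/8 + sqrt(2)*exp(I*pi/24)/4 - sqrt(2)*I*exp(-19*I*pi/24)/8 + sqrt(2)*I*exp(I*pi/24)/8 - sqrt(2)*exp(-19*I*pi/24)/4 - sqrt(6)*I*exp(19*I*pi/24)/8.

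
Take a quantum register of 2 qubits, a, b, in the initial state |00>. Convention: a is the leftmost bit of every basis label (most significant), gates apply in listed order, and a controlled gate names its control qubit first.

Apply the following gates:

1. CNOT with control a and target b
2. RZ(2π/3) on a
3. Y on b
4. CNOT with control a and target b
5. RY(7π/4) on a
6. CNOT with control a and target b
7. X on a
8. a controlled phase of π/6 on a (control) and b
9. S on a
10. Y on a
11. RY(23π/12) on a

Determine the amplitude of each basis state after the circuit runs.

After the circuit, the state carries amplitude (-sqrt(6) - sqrt(2) + 2*sqrt(3))*exp(2*I*pi/3)/8 on |00>, (sqrt(2) + sqrt(6) + 2*sqrt(3))*exp(I*pi/3)/8 on |01>, (-sqrt(6) - 2 + sqrt(2))*exp(2*I*pi/3)/8 on |10>, (-2 - sqrt(2) + sqrt(6))*exp(I*pi/3)/8 on |11>.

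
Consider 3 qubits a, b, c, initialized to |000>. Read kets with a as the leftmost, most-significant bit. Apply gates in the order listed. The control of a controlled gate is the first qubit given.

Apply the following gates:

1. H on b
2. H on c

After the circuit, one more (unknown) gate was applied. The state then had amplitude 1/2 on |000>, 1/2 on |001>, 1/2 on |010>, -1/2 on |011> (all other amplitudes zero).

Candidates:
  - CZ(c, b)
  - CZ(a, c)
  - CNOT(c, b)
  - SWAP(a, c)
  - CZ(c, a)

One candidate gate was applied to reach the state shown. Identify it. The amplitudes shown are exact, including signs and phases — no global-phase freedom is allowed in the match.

The applied gate was CZ(c, b).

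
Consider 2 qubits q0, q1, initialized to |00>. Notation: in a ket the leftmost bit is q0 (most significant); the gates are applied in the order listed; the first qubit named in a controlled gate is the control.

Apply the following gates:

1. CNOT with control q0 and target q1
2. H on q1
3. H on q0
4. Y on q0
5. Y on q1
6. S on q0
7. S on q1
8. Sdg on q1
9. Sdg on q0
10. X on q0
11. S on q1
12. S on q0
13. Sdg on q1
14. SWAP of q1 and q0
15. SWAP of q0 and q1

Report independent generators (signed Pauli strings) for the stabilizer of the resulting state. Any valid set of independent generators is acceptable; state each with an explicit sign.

The stabilizer group can be generated by -YI, -IX, among other valid generating sets.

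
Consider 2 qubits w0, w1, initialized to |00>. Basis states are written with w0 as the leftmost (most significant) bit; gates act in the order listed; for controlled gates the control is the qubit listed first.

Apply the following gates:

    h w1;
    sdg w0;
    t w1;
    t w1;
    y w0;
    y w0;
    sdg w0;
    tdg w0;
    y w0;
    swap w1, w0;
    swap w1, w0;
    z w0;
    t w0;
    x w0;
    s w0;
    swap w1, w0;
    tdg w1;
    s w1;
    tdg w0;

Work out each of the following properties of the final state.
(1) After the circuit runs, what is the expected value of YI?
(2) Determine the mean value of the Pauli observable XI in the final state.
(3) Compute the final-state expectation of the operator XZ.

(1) The observable YI averages to sqrt(2)/2.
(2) The observable XI averages to sqrt(2)/2.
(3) The observable XZ averages to sqrt(2)/2.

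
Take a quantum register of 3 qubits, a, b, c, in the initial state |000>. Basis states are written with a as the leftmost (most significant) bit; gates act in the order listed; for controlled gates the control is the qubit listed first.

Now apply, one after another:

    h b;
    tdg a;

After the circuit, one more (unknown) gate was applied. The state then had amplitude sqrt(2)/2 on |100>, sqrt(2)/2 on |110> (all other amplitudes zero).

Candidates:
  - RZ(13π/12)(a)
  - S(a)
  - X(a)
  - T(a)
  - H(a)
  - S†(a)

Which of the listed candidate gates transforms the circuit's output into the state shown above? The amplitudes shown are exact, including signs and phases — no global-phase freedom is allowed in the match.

The unique candidate consistent with the amplitudes is X(a).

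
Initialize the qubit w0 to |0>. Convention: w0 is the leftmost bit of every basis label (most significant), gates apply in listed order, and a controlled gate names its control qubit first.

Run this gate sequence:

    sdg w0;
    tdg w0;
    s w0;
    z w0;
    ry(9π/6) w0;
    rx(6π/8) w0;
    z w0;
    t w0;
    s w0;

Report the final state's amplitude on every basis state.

The resulting statevector has amplitude -sqrt(2)*sqrt(2 - sqrt(2))/4 - sqrt(2)*I*sqrt(sqrt(2) + 2)/4 on |0>, -sqrt(2)*sqrt(2 - sqrt(2))*exp(3*I*pi/4)/4 + sqrt(2)*sqrt(sqrt(2) + 2)*exp(I*pi/4)/4 on |1>.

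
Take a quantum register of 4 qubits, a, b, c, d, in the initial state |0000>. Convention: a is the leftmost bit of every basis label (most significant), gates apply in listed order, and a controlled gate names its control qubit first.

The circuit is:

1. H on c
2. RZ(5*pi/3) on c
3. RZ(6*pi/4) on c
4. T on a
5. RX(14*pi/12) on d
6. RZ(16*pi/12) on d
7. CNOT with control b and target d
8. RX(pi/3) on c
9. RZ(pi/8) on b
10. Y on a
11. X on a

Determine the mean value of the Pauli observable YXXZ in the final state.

The observable YXXZ averages to 0.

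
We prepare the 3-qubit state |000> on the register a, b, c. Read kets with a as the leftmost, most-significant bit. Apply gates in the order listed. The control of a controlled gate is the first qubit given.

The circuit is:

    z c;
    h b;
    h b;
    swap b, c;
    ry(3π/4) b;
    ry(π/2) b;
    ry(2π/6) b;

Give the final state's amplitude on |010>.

The final state's coefficient on |010> equals -sqrt(2*sqrt(2) + 4)/8 + sqrt(4 - 2*sqrt(2))/8 + sqrt(12 - 6*sqrt(2))/8 + sqrt(6*sqrt(2) + 12)/8. Key observation: gates 2-3 undo each other exactly, leaving only the rest of the circuit to track.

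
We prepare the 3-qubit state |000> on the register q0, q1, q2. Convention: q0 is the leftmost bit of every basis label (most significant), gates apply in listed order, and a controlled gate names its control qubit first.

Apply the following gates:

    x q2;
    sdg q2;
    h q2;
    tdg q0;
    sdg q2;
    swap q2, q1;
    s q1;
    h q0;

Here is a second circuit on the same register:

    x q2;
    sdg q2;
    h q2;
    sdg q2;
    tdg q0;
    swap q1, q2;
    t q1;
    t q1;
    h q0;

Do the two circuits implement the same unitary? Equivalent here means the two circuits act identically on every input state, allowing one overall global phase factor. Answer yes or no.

Yes, they are equivalent — the unitaries differ by at most a global phase.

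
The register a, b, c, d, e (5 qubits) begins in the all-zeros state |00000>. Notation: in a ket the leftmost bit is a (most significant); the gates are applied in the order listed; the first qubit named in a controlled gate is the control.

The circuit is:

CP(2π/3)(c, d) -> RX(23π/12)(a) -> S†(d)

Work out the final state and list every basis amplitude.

The final amplitudes are -sqrt(3*sqrt(2) + 6)/4 - sqrt(2 - sqrt(2))/4 on |00000>, -I*sqrt(sqrt(2) + 2)/4 + I*sqrt(6 - 3*sqrt(2))/4 on |10000>, and 0 on every other basis state.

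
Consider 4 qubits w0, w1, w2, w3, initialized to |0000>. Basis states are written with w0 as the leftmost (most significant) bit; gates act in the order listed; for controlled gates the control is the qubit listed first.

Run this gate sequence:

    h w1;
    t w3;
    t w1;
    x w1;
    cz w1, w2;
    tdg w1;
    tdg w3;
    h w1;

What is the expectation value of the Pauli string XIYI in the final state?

The observable XIYI averages to 0.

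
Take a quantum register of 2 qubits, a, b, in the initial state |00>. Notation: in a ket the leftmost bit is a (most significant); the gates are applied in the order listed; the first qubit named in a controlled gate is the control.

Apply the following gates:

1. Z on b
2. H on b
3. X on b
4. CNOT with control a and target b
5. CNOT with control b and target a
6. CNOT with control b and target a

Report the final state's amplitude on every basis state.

After the circuit, the state carries amplitude sqrt(2)/2 on |00>, sqrt(2)/2 on |01>, 0 on |10>, 0 on |11>. Key observation: the block from step 5 through step 6 cancels to the identity and can be dropped.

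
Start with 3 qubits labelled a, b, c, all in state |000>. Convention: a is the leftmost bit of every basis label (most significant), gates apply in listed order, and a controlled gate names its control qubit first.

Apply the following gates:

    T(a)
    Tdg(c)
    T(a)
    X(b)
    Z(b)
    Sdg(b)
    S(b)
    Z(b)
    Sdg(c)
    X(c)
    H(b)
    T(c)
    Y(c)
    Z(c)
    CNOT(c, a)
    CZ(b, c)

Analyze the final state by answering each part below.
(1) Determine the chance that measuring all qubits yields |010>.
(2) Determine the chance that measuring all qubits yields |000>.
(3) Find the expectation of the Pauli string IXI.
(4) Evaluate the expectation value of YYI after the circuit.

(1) The probability of measuring |010> is 1/2.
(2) The probability of measuring |000> is 1/2.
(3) In the final state, IXI has expectation -1.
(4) The observable YYI averages to 0.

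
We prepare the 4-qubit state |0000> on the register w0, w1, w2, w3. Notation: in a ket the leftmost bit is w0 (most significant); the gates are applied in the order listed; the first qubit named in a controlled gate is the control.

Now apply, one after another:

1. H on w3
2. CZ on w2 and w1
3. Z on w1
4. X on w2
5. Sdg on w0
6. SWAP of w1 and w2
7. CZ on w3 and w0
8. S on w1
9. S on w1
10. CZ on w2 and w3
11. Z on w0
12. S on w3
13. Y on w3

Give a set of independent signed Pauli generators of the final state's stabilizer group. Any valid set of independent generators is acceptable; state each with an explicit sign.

The stabilizer group can be generated by +IIIY, +ZIII, -IZII, +IIZI, among other valid generating sets.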